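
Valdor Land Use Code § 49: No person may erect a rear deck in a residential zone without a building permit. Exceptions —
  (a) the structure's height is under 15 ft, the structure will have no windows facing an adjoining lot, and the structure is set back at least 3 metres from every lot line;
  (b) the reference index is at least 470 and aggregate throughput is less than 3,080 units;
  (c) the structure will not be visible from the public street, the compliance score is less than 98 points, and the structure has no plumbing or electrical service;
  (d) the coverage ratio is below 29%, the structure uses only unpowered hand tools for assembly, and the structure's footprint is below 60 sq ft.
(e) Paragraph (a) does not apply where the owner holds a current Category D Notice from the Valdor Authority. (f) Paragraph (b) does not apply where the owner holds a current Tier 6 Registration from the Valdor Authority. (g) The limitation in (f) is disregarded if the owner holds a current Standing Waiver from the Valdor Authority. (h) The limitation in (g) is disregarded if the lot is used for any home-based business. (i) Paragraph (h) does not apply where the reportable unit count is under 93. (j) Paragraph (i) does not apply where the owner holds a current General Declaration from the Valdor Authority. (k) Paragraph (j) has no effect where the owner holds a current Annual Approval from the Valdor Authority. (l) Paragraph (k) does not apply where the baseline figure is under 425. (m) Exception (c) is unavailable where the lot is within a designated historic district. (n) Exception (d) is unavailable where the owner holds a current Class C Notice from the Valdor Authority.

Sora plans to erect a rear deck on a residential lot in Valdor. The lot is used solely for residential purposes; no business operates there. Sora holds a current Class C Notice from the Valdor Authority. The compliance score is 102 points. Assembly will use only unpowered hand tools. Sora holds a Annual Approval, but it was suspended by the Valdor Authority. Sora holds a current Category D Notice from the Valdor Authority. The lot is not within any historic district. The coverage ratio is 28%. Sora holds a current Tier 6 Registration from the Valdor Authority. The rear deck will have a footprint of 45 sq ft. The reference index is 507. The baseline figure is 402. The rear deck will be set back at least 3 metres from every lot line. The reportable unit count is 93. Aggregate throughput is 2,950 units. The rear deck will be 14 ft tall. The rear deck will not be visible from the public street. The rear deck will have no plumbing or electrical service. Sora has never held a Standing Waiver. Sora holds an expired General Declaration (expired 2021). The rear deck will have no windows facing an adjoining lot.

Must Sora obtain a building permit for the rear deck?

Yes — Sora must obtain a building permit.

Exception (a)'s conditions are all satisfied: the structure's height is 14 ft, under the 15 ft limit; no windows face an adjoining lot; the setback is at least 3 m on every side. But applying paragraph (e): (e) is triggered — a current Category D Notice is held. (a) is therefore removed.
All of (b)'s requirements are met (the reference index is 507, meeting the 470 threshold; aggregate throughput is 2,950 units, less than the 3,080 units limit). But applying paragraphs (f)–(l): (f) is engaged — a current Tier 6 Registration is held. (g) is not triggered (no current Standing Waiver is held), so (f) stands. So (b) is unavailable.
Exception (c) requires that the compliance score is less than 98 points; but the compliance score is 102 points, not less than 98 points, so (c) is unavailable.
Exception (d)'s conditions are all satisfied: the coverage ratio is 28%, below the 29% limit; assembly uses only hand tools; the structure's footprint is 45 sq ft, below the 60 sq ft limit. Turning to paragraph (n): (n) is triggered — a current Class C Notice is held. (d) is therefore removed.
Every exception is unavailable, so the rule governs.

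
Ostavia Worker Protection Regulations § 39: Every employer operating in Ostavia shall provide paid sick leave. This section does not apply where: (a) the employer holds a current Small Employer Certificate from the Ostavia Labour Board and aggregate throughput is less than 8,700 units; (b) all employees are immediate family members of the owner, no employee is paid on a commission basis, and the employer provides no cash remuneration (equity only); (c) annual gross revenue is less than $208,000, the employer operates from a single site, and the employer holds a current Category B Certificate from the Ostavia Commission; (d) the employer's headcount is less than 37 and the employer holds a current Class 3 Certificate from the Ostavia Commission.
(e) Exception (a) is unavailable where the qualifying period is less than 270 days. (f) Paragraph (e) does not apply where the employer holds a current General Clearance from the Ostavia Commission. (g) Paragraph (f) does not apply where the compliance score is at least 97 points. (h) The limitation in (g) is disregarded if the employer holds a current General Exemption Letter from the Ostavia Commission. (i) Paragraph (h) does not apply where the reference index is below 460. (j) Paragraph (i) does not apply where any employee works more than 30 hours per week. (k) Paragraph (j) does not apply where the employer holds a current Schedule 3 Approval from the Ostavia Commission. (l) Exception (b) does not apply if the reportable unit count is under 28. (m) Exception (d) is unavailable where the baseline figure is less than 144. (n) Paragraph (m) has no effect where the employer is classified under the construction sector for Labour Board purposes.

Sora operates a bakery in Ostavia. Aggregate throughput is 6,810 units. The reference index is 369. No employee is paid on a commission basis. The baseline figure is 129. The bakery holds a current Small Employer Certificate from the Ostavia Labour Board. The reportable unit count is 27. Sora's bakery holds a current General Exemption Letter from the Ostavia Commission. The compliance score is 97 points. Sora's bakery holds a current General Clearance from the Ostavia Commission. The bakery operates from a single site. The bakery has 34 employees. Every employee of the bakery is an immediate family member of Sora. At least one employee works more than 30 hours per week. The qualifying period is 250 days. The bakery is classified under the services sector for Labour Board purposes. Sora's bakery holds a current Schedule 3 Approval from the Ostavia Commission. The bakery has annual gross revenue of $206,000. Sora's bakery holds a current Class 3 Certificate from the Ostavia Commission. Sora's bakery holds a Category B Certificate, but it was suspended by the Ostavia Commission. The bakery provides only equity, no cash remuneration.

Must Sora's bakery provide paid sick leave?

Yes — Sora's bakery must provide paid sick leave.

All of (a)'s requirements are met (a current Small Employer Certificate is held; aggregate throughput is 6,810 units, less than the 8,700 units limit). However, paragraphs (e)–(k) must be considered: (e) operates against (a): the qualifying period is 250 days, less than the 270 days limit. (f) is triggered (a current General Clearance is held), but is overridden by (g): (g) is engaged — the compliance score is 97 points, meeting the 97 points threshold. (h) is engaged (a current General Exemption Letter is held), but is displaced by (i): (i) operates against (h): the reference index is 369, below the 460 limit. (j) operates (at least one employee exceeds 30 hours/week), but is displaced by (k): (k) is triggered — a current Schedule 3 Approval is held. Exception (a) does not apply.
Exception (b): every employee is an immediate family member; no employee is paid on commission; remuneration is equity-only — every condition holds. But: (l) is engaged — the reportable unit count is 27, under the 28 limit. Exception (b) does not apply.
Exception (c) does not apply: there is no Category B Certificate in force.
Exception (d): the employer's headcount is 34, less than the 37 limit; a current Class 3 Certificate is held — every condition holds. Turning to paragraphs (m)–(n): (m) applies — the baseline figure is 129, less than the 144 limit. (n) is inapplicable (the bakery is classified under the services sector), so (m) stands. Exception (d) does not apply.
None of the exceptions is available; § 39 applies in full.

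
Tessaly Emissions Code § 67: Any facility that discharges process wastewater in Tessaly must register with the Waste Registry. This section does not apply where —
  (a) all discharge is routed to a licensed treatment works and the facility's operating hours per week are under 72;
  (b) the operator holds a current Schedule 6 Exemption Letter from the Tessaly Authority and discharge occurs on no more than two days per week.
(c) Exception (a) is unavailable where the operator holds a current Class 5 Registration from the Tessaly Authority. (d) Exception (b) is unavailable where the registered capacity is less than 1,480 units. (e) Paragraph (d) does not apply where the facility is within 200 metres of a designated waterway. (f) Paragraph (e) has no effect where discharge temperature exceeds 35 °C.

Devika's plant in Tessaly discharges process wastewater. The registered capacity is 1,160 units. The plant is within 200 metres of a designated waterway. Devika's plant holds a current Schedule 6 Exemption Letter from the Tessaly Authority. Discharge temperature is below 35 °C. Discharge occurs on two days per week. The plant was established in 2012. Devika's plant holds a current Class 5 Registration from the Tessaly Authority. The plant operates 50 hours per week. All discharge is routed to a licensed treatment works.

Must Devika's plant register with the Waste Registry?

All of (a)'s requirements are met (discharge is routed to a licensed treatment works; the facility's operating hours per week are 50, under the 72 limit). Turning to paragraph (c): (c) applies — a current Class 5 Registration is held. (a) is therefore removed.
All of (b)'s requirements are met (a current Schedule 6 Exemption Letter is held; discharge occurs on no more than two days per week). Applying paragraphs (d)–(f): (d) is triggered (the registered capacity is 1,160 units, less than the 1,480 units limit), but is overridden by (e): (e) is engaged — the plant is within 200 m of a designated waterway. (f) is not engaged (discharge temperature is below 35 °C), so (e) stands. Exception (b) stands.

No — exception (b) applies; Devika's plant is not required to register with the Waste Registry.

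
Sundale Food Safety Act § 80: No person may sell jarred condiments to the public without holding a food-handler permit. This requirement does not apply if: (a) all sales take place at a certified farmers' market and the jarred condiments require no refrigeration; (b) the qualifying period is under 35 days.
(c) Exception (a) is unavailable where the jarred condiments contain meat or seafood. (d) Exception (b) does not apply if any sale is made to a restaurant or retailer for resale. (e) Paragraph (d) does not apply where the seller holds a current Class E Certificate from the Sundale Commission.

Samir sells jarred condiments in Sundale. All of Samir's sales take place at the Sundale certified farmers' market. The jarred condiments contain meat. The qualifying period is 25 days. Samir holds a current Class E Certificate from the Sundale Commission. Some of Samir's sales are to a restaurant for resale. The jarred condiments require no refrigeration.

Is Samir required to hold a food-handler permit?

All of (a)'s requirements are met (all sales are at a certified farmers' market; the jarred condiments are shelf-stable). But: (c) operates against (a): the jarred condiments contain meat. Exception (a) does not apply.
Exception (b): the qualifying period is 25 days, under the 35 days limit — every condition holds. Under paragraphs (d)–(e): (d) operates (some sales are to a restaurant for resale), but is displaced by (e): (e) is engaged — a current Class E Certificate is held. Exception (b) stands.

No — exception (b) applies; Samir is not required to hold a food-handler permit.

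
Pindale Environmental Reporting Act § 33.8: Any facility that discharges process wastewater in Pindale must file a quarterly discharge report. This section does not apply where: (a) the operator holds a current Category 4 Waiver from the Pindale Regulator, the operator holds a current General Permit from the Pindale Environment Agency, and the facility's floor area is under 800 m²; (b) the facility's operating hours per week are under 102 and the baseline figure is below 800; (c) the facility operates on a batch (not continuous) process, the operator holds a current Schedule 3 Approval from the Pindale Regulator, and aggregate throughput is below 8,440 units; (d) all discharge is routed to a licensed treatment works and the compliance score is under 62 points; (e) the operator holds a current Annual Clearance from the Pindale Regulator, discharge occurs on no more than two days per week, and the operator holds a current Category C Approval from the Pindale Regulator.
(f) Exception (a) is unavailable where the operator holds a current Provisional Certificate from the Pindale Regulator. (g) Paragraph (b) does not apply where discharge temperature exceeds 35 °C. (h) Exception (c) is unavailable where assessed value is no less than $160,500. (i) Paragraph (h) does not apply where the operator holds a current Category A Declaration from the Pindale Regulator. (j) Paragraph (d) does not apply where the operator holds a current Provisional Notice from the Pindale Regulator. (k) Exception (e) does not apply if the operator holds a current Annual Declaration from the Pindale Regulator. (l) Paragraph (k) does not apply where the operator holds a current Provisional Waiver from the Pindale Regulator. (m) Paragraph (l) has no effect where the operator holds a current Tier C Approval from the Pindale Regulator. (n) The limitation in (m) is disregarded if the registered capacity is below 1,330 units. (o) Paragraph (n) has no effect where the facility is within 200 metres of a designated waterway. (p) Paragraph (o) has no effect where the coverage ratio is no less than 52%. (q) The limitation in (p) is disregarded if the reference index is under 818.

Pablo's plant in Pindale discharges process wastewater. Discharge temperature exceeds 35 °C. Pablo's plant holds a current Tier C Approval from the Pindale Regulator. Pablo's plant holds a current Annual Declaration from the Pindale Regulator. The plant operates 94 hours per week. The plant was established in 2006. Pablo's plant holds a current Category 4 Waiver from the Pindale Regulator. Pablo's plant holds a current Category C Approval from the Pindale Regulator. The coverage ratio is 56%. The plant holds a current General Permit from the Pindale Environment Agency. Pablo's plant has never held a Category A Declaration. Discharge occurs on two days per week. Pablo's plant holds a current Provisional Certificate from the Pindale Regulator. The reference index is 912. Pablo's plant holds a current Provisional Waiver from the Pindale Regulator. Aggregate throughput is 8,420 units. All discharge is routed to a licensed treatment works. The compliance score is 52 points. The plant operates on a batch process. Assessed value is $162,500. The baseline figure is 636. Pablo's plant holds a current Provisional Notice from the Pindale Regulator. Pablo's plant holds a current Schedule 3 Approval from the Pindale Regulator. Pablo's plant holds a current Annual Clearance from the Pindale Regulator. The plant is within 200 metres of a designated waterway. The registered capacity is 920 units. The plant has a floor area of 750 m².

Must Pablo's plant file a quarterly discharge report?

No — exception (e) applies; Pablo's plant is not required to file a quarterly discharge report.

All of (a)'s requirements are met (a current Category 4 Waiver is held; a current General Permit is held; the facility's floor area is 750 m², under the 800 m² limit). However, paragraph (f) must be considered: (f) operates — a current Provisional Certificate is held. (a) is therefore removed.
Exception (b): the facility's operating hours per week are 94, under the 102 limit; the baseline figure is 636, below the 800 limit — every condition holds. But: (g) operates against (b): discharge temperature exceeds 35 °C. Exception (b) does not apply.
Exception (c): the facility operates on a batch process; a current Schedule 3 Approval is held; aggregate throughput is 8,420 units, below the 8,440 units limit — every condition holds. However, paragraphs (h)–(i) must be considered: (h) applies — assessed value is $162,500, meeting the $160,500 threshold. (i) is not triggered (no current Category A Declaration is held), so (h) stands. Exception (c) does not apply.
Exception (d) is satisfied on its face — discharge is routed to a licensed treatment works; the compliance score is 52 points, under the 62 points limit. But: (j) is triggered — a current Provisional Notice is held. Exception (d) does not apply.
Exception (e) is satisfied on its face — a current Annual Clearance is held; discharge occurs on no more than two days per week; a current Category C Approval is held. Considering the limiting provisions: (k) is engaged (a current Annual Declaration is held), but is overridden by (l): (l) operates against (k): a current Provisional Waiver is held. (m) operates (a current Tier C Approval is held), but is overridden by (n): (n) operates against (m): the registered capacity is 920 units, below the 1,330 units limit. (o) would limit (n) — the plant is within 200 m of a designated waterway — but (p) sets (o) aside: (p) applies — the coverage ratio is 56%, meeting the 52% threshold. (q), which would lift (p), is inapplicable — the reference index is 912, not under 818. Exception (e) stands.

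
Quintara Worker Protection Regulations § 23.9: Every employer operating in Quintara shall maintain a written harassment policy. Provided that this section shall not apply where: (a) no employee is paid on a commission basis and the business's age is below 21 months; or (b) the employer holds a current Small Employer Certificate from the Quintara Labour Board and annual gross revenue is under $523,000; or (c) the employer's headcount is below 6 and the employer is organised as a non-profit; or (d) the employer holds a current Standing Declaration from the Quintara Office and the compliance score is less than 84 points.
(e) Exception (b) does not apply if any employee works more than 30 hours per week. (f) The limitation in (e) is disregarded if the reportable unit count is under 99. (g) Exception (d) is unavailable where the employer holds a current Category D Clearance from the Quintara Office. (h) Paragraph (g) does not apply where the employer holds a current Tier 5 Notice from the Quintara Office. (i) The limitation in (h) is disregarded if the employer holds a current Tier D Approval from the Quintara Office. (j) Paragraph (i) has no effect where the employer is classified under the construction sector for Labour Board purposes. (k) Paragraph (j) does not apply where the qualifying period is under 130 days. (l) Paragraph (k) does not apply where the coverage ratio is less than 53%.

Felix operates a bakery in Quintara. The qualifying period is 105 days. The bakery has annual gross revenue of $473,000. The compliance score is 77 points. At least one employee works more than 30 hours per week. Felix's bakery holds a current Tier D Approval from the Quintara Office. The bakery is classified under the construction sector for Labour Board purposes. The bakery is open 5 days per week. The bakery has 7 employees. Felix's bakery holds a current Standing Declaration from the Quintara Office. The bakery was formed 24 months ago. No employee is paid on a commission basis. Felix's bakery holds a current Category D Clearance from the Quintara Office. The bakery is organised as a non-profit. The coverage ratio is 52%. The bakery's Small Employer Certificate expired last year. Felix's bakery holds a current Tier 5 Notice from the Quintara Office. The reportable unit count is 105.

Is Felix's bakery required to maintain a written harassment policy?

Exception (a) does not apply: the business's age is 24 months, not below 21 months.
Exception (b) requires that the employer holds a current Small Employer Certificate from the Quintara Labour Board; but the Small Employer Certificate has expired, so (b) is unavailable.
Exception (c) requires that the employer's headcount is below 6; but the employer's headcount is 7, not below 6, so (c) is unavailable.
All of (d)'s requirements are met (a current Standing Declaration is held; the compliance score is 77 points, less than the 84 points limit). Applying paragraphs (g)–(l): (g) would limit (d) — a current Category D Clearance is held — but (h) sets (g) aside: (h) operates — a current Tier 5 Notice is held. (i) is triggered (a current Tier D Approval is held), but is set aside by (j): (j) operates against (i): the bakery is classified under the construction sector. (k) operates (the qualifying period is 105 days, under the 130 days limit), but yields to (l): (l) operates against (k): the coverage ratio is 52%, less than the 53% limit. Exception (d) stands.

No — exception (d) applies; Felix's bakery is not required to maintain a written harassment policy.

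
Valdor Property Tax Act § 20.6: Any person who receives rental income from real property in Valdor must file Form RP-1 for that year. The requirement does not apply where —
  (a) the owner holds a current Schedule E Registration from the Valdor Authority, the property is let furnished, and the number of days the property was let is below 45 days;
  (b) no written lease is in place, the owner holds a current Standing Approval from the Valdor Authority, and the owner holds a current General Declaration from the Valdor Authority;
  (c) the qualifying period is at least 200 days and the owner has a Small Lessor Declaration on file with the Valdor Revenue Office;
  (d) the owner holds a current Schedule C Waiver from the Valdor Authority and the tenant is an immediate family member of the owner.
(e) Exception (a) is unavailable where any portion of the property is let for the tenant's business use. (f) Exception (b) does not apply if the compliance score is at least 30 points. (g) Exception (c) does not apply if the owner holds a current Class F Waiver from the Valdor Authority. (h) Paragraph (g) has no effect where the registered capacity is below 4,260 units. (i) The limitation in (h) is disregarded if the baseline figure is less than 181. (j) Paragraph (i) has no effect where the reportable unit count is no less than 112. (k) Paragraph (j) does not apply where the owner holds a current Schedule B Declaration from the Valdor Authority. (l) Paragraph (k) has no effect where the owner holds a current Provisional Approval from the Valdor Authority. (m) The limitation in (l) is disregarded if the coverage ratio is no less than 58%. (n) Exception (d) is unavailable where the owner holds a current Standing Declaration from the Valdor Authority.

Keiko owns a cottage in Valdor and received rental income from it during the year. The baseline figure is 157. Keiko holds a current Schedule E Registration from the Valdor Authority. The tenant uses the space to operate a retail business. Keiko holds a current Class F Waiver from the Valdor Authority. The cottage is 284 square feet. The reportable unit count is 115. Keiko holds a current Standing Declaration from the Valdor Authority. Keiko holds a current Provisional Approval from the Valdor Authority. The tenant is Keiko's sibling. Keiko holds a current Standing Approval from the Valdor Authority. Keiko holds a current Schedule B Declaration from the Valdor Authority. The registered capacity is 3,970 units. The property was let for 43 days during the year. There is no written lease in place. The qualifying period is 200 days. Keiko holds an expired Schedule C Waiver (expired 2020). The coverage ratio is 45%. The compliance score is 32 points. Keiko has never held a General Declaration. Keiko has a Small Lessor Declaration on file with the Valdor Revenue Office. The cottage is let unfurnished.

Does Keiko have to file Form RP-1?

Exception (a) does not apply: the property is let unfurnished.
Exception (b) does not apply: no current General Declaration is held.
All of (c)'s requirements are met (the qualifying period is 200 days, meeting the 200 days threshold; a Small Lessor Declaration is on file). Under paragraphs (g)–(m): (g) applies (a current Class F Waiver is held), but is displaced by (h): (h) operates against (g): the registered capacity is 3,970 units, below the 4,260 units limit. (i) is engaged (the baseline figure is 157, less than the 181 limit), but yields to (j): (j) applies — the reportable unit count is 115, meeting the 112 threshold. (k) would limit (j) — a current Schedule B Declaration is held — but (l) sets (k) aside: (l) is triggered — a current Provisional Approval is held. (m), which would lift (l), is not triggered — the coverage ratio is 45%, short of 58%. Exception (c) stands.
Exception (d) does not apply: there is no Schedule C Waiver in force.

No — exception (c) applies; Keiko is not required to file Form RP-1.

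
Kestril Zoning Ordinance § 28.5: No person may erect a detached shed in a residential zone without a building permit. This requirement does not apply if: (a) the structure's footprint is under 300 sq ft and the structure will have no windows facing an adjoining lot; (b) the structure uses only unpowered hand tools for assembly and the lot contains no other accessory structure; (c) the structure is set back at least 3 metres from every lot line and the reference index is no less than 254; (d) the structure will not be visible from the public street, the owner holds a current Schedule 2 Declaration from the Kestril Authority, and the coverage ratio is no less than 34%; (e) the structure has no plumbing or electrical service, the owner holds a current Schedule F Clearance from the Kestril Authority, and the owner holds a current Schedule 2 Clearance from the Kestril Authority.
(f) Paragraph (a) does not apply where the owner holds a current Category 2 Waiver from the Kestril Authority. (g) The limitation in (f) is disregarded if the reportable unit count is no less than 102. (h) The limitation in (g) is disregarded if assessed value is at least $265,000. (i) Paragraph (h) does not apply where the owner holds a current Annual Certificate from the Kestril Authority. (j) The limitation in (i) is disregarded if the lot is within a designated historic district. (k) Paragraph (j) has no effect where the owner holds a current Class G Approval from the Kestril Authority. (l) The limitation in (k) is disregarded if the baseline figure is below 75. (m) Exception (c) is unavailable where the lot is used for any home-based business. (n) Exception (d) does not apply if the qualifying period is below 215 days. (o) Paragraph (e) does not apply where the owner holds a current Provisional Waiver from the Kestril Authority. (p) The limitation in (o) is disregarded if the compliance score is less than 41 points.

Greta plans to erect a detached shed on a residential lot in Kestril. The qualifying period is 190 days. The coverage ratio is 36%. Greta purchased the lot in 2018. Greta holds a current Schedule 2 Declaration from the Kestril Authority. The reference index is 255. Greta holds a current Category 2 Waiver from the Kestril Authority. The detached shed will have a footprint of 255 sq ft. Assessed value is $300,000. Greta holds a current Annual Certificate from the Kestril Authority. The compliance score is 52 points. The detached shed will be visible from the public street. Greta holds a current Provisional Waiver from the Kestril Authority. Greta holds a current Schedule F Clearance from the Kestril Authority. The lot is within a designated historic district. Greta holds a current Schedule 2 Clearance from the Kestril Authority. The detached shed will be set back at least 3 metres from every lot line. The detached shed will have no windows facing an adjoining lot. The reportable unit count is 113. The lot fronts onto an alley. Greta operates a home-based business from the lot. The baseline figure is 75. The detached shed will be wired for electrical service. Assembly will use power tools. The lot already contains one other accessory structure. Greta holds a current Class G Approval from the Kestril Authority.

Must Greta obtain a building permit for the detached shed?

No — exception (a) applies; Greta does not need a building permit.

All of (a)'s requirements are met (the structure's footprint is 255 sq ft, under the 300 sq ft limit; no windows face an adjoining lot). Considering the limiting provisions: (f) is triggered (a current Category 2 Waiver is held), but is overridden by (g): (g) operates — the reportable unit count is 113, meeting the 102 threshold. (h) operates (assessed value is $300,000, meeting the $265,000 threshold), but is set aside by (i): (i) is engaged — a current Annual Certificate is held. (j) is engaged (the lot is in a historic district), but is overridden by (k): (k) is triggered — a current Class G Approval is held. (l), which would lift (k), is inapplicable — the baseline figure is 75, not below 75. Exception (a) stands.
Exception (b) does not apply: assembly uses power tools.
Exception (c) is satisfied on its face — the setback is at least 3 m on every side; the reference index is 255, meeting the 254 threshold. Turning to paragraph (m): (m) operates against (c): a home-based business operates on the lot. Exception (c) does not apply.
Exception (d) does not apply: the structure will be visible from the street.
Exception (e) does not apply: electrical service is planned.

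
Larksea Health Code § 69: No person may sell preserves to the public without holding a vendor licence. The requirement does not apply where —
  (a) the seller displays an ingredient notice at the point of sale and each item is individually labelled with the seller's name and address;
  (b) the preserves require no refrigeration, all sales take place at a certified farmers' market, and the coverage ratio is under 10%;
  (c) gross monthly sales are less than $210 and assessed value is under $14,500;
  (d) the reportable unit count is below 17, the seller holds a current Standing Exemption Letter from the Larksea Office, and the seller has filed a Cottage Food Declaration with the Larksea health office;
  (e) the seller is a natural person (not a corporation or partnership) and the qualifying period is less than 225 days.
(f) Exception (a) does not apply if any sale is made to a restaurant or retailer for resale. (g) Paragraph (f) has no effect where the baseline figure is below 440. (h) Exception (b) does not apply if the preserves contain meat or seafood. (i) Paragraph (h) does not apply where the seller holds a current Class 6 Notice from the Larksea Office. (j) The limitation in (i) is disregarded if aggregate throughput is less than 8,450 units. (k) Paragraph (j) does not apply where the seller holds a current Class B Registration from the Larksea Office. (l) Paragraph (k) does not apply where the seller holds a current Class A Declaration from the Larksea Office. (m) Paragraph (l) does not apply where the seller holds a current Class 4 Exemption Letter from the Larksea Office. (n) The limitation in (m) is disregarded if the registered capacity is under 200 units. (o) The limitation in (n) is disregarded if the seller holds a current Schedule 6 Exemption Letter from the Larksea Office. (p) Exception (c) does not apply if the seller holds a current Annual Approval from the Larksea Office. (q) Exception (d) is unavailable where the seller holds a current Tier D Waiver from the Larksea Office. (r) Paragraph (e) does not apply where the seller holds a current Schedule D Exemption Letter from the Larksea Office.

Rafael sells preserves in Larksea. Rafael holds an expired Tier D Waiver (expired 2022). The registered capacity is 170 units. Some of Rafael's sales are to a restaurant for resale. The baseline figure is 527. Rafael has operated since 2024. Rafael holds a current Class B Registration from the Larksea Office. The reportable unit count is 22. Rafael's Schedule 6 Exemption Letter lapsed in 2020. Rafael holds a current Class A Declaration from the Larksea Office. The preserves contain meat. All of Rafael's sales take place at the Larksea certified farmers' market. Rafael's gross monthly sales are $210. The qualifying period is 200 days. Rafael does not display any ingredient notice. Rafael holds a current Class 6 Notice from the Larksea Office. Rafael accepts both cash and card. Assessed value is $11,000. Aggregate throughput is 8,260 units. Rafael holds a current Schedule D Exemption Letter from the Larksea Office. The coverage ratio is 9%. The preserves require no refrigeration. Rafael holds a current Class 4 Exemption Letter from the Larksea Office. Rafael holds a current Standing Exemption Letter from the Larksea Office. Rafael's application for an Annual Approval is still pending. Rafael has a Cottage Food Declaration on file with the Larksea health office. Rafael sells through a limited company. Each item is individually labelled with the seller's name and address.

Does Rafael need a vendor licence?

Exception (a) does not apply: no ingredient notice is displayed.
Exception (b)'s conditions are all satisfied: the preserves are shelf-stable; all sales are at a certified farmers' market; the coverage ratio is 9%, under the 10% limit. But applying paragraphs (h)–(o): (h) is engaged — the preserves contain meat. (i) is engaged (a current Class 6 Notice is held), but is overridden by (j): (j) operates against (i): aggregate throughput is 8,260 units, less than the 8,450 units limit. (k) applies (a current Class B Registration is held), but is displaced by (l): (l) operates against (k): a current Class A Declaration is held. (m) would limit (l) — a current Class 4 Exemption Letter is held — but (n) sets (m) aside: (n) operates against (m): the registered capacity is 170 units, under the 200 units limit. (o) is not triggered (there is no Schedule 6 Exemption Letter in force), so (n) stands. (b) is therefore removed.
Exception (c) does not apply: gross monthly sales are $210, not less than $210.
Exception (d) does not apply: the reportable unit count is 22, not below 17.
Exception (e) does not apply: the seller operates through a limited company.
No exception is made out. Rafael falls within the general rule.

Yes — Rafael must hold a vendor licence.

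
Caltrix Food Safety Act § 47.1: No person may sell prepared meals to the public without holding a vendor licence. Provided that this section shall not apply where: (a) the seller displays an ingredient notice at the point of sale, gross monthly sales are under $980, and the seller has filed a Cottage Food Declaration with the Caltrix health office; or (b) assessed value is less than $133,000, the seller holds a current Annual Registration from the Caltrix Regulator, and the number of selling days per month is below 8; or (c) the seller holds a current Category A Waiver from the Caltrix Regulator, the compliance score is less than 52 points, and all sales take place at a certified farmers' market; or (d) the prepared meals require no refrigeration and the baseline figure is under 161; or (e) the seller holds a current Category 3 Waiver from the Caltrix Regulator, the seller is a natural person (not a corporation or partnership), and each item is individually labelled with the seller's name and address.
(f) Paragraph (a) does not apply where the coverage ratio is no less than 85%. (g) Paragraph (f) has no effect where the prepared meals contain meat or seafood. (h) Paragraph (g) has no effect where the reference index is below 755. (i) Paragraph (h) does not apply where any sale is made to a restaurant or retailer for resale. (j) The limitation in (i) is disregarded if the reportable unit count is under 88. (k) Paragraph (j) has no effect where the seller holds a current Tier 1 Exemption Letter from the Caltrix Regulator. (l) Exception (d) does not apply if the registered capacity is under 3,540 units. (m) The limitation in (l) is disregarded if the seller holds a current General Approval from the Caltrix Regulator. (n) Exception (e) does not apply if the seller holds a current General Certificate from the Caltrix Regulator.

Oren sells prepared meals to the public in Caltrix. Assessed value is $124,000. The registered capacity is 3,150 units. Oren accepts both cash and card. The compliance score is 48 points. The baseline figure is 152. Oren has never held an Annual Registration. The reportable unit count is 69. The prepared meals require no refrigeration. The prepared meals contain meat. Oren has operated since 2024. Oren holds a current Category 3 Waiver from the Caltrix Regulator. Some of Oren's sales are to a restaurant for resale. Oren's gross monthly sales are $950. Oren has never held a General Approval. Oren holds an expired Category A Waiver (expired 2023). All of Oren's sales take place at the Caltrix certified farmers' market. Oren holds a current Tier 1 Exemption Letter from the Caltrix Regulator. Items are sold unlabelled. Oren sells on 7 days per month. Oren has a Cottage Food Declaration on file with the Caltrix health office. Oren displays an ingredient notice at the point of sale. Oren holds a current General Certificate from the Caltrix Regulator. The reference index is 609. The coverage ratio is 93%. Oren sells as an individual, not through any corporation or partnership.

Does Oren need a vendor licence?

Exception (a)'s conditions are all satisfied: an ingredient notice is displayed; gross monthly sales are $950, under the $980 limit; a Cottage Food Declaration is on file. Considering the limiting provisions: (f) is engaged (the coverage ratio is 93%, meeting the 85% threshold), but yields to (g): (g) operates — the prepared meals contain meat. (h) would limit (g) — the reference index is 609, below the 755 limit — but (i) sets (h) aside: (i) is engaged — some sales are to a restaurant for resale. (j) would limit (i) — the reportable unit count is 69, under the 88 limit — but (k) sets (j) aside: (k) operates against (j): a current Tier 1 Exemption Letter is held. Exception (a) stands.
Exception (b) requires that the seller holds a current Annual Registration from the Caltrix Regulator; but the Annual Registration is not current, so (b) is unavailable.
Exception (c) requires that the seller holds a current Category A Waiver from the Caltrix Regulator; but there is no Category A Waiver in force, so (c) is unavailable.
Exception (d): the prepared meals are shelf-stable; the baseline figure is 152, under the 161 limit — every condition holds. However, paragraphs (l)–(m) must be considered: (l) is engaged — the registered capacity is 3,150 units, under the 3,540 units limit. (m), which would lift (l), does not operate here — there is no General Approval in force. (d) is therefore removed.
Exception (e) requires that each item is individually labelled with the seller's name and address; but items are sold unlabelled, so (e) is unavailable.

No — exception (a) applies; Oren is not required to hold a vendor licence.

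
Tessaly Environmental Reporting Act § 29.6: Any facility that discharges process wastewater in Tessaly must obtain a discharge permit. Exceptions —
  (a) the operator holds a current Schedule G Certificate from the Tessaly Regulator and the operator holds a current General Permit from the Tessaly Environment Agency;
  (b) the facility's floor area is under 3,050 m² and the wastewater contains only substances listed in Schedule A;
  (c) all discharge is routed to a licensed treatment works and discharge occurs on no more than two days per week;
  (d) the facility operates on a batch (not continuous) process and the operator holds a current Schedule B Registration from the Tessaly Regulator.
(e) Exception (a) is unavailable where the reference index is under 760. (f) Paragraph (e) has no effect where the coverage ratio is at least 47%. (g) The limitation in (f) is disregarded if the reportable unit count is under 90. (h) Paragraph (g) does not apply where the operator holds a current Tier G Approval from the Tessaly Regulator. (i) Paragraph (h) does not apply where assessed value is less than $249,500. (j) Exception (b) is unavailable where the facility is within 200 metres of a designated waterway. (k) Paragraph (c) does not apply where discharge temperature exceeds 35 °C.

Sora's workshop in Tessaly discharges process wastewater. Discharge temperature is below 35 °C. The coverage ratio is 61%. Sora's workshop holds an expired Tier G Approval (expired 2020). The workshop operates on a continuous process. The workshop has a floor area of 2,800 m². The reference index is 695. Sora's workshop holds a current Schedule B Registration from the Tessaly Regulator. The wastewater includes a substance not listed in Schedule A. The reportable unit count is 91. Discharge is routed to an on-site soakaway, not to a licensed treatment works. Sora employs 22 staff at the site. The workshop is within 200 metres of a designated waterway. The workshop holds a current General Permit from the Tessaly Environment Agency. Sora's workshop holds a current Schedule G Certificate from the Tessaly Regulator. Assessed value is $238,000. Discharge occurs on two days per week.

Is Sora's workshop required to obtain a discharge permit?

Exception (a) is satisfied on its face — a current Schedule G Certificate is held; a current General Permit is held. Applying paragraphs (e)–(i): (e) applies (the reference index is 695, under the 760 limit), but is set aside by (f): (f) operates against (e): the coverage ratio is 61%, meeting the 47% threshold. (g) is not engaged (the reportable unit count is 91, not under 90), so (f) stands. (a) remains available.
Exception (b) fails — the wastewater includes a non-Schedule-A substance.
Exception (c) fails — discharge is not routed to a licensed treatment works.
Exception (d) requires that the facility operates on a batch (not continuous) process; but the facility operates on a continuous process, so (d) is unavailable.

No — exception (a) applies; Sora's workshop is not required to obtain a discharge permit.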